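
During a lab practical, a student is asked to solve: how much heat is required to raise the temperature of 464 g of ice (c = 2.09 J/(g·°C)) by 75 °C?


q = mcΔT = 464 × 2.09 × 75
= 72732.00 J

72732.00 J


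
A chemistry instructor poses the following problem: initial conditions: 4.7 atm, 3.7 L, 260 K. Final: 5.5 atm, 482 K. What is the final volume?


P1V1/T1 = P2V2/T2
V2 = P1V1T2/(T1P2)
= 4.7×3.7×482/(260×5.5)
= 5.862 L

5.862 L


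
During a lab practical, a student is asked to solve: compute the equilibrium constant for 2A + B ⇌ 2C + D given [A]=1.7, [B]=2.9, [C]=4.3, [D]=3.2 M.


Kc = [C]^2[D]/([A]^2[B])
= (4.3^2 × 3.2^1)/(1.7^2 × 2.9^1)
= 59.168/8.381
= 7.060

7.060


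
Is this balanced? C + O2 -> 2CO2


Equation: C + O2 -> 2CO2
Check atoms: C: 1≠2, O: 2≠4
Not balanced

No, not balanced


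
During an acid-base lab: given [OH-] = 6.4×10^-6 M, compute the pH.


pOH = -log10([OH-]) = -log10(6.4×10^-6)
= 6 - log10(6.4) = 5.19
pH = 14 - pOH = 14 - 5.19 = 8.81

8.81


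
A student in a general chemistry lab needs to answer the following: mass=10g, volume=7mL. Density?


ρ = mass/volume
= 10/7
= 1.429 g/mL

1.429 g/mL


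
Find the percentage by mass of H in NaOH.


M(NaOH) = 1×22.99 + 1×16.0 + 1×1.008 = 39.998 g/mol
Mass of H = 1 × 1.008 = 1.008 g/mol
% H = 1.008/39.998 × 100 = 2.52%

2.52%


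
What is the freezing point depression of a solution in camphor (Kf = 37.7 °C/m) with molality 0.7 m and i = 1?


ΔTf = Kf × m × i
= 37.7 × 0.7 × 1
= 26.39 °C

26.39 °C


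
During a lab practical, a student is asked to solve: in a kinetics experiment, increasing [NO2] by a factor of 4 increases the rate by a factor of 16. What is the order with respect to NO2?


rate ∝ [NO2]^n
4^n = 16 → n = 2
Order in NO2: 2

2


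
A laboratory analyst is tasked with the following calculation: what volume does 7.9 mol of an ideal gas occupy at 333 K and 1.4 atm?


PV = nRT  (R = 0.08206 L·atm/(mol·K))
V = nRT/P = 7.9×0.08206×333/1.4
= 154.197 L

154.197 L


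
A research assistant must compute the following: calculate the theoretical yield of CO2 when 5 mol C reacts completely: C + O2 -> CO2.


Mole ratio CO2:C = 1:1
n(CO2) = 5 × 1/1 = 5.000 mol
mass = 5.000 × 44.01 = 220.05 g

220.05 g


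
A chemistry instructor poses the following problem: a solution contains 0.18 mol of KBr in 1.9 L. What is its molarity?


M = n/V = 0.18/1.9 = 0.095 mol/L

0.095 M


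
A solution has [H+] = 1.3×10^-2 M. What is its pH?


pH = -log10([H+]) = -log10(1.3×10^-2)
= 2 - log10(1.3)
= 2 - 0.11
= 1.89

1.89


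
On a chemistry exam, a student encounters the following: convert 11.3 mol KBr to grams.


M(KBr) = 119.0 g/mol
mass = n × M = 11.3 × 119.0 = 1344.70 g

1344.70 g


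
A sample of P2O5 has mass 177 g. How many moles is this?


M(P2O5) = 141.94 g/mol
n = mass/M = 177/141.94 = 1.247 mol

1.247 mol


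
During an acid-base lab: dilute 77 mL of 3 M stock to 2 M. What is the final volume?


C1V1 = C2V2
3 × 77 = 2 × V2
V2 = 231/2 = 115.5 mL

115.5 mL


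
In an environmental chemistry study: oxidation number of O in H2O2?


Peroxide: O is -1
Oxidation number: -1

-1


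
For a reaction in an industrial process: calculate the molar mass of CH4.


M(CH4) = 1×12.01 + 4×1.008
= 12.01 + 4.03
= 16.04 g/mol

16.04 g/mol


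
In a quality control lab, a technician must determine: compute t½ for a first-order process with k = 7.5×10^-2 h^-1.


t½ = ln2/k = 0.693147/(7.5×10^-2 h^-1)
= 9.242 h

9.242 h


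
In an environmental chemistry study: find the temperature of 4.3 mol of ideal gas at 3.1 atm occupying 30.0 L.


PV = nRT  (R = 0.08206 L·atm/(mol·K))
T = PV/(nR) = 3.1×30.0/(4.3×0.08206)
= 93.00/0.352858
= 263.56 K

263.56 K


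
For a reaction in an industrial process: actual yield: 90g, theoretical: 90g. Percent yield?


% yield = actual/theoretical × 100
= 90/90 × 100
= 100.0%

100.0%


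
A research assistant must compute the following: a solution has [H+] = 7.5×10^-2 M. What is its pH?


pH = -log10([H+]) = -log10(7.5×10^-2)
= 2 - log10(7.5)
= 2 - 0.88
= 1.12

1.12


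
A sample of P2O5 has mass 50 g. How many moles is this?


M(P2O5) = 141.94 g/mol
n = mass/M = 50/141.94 = 0.3523 mol

0.3523 mol


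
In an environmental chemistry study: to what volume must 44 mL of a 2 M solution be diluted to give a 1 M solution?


C1V1 = C2V2
2 × 44 = 1 × V2
V2 = 88/1 = 88.0 mL

88.0 mL


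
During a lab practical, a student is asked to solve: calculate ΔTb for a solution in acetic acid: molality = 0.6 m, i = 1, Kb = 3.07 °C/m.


ΔTb = Kb × m × i
= 3.07 × 0.6 × 1
= 1.842 °C

1.842 °C


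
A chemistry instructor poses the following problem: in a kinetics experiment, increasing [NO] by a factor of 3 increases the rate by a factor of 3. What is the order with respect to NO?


rate ∝ [NO]^n
3^n = 3 → n = 1
Order in NO: 1

1


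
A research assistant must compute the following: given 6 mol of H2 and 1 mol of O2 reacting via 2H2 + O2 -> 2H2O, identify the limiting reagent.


Mole ratio available / coefficient:
  H2: 6/2 = 3.000
  O2: 1/1 = 1.000
Smaller ratio is limiting.

O2


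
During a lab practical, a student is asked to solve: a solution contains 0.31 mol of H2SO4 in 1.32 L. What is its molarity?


M = n/V = 0.31/1.32 = 0.235 mol/L

0.235 M


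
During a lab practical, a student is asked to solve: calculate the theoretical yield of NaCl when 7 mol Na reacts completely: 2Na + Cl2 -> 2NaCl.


Mole ratio NaCl:Na = 2:2
n(NaCl) = 7 × 2/2 = 7.000 mol
mass = 7.000 × 58.44 = 409.08 g

409.08 g


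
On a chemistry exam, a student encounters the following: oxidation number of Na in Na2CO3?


Group 1 metal: +1
Oxidation number: +1

+1


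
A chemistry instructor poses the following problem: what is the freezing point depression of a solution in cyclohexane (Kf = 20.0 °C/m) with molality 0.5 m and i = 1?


ΔTf = Kf × m × i
= 20.0 × 0.5 × 1
= 10.0 °C

10.0 °C


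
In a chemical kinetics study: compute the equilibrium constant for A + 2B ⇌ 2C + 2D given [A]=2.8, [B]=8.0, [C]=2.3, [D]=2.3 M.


Kc = [C]^2[D]^2/([A][B]^2)
= (2.3^2 × 2.3^2)/(2.8^1 × 8.0^2)
= 27.9841/179.2
= 0.1562

0.1562


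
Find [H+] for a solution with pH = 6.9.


[H+] = 10^(-pH) = 10^(-6.9)
= 1.26×10^-7 M

1.26×10^-7 M


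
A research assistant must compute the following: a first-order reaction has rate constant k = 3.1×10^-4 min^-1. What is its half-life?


t½ = ln2/k = 0.693147/(3.1×10^-4 min^-1)
= 2236 min

2236 min


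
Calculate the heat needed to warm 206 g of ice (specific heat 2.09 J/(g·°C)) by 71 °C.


q = mcΔT = 206 × 2.09 × 71
= 30568.34 J

30568.34 J


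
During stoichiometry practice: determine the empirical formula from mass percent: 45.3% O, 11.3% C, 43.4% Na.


Assume 100 g sample. Moles of each element:
  O: 45.3/16.0 = 2.831 mol
  C: 11.3/12.01 = 0.941 mol
  Na: 43.4/22.99 = 1.888 mol
Divide by smallest (0.941):
  O: 2.831/0.941 = 3.01
  C: 0.941/0.941 = 1.0
  Na: 1.888/0.941 = 2.01
Empirical formula: Na2CO3

Na2CO3


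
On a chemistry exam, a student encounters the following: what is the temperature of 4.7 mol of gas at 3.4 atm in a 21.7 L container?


PV = nRT  (R = 0.08206 L·atm/(mol·K))
T = PV/(nR) = 3.4×21.7/(4.7×0.08206)
= 73.78/0.385682
= 191.30 K

191.30 K


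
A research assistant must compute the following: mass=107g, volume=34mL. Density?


ρ = mass/volume
= 107/34
= 3.147 g/mL

3.147 g/mL


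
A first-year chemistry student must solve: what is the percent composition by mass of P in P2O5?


M(P2O5) = 2×30.97 + 5×16.0 = 141.94 g/mol
Mass of P = 2 × 30.97 = 61.94 g/mol
% P = 61.94/141.94 × 100 = 43.64%

43.64%


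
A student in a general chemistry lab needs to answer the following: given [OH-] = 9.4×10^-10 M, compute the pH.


pOH = -log10([OH-]) = -log10(9.4×10^-10)
= 10 - log10(9.4) = 9.03
pH = 14 - pOH = 14 - 9.03 = 4.97

4.97


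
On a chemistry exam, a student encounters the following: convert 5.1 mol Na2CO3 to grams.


M(Na2CO3) = 105.99 g/mol
mass = n × M = 5.1 × 105.99 = 540.55 g

540.55 g


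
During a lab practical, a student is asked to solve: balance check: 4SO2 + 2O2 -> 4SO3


Equation: 4SO2 + 2O2 -> 4SO3
Check atoms: O: 12=12, S: 4=4
Balanced

Yes, balanced


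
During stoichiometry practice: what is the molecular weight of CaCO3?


M(CaCO3) = 1×40.08 + 1×12.01 + 3×16.0
= 40.08 + 12.01 + 48.0
= 100.09 g/mol

100.09 g/mol


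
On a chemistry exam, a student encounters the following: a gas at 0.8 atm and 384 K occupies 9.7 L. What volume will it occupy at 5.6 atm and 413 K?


P1V1/T1 = P2V2/T2
V2 = P1V1T2/(T1P2)
= 0.8×9.7×413/(384×5.6)
= 1.49 L

1.49 L


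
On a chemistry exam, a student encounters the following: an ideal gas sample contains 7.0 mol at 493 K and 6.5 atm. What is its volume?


PV = nRT  (R = 0.08206 L·atm/(mol·K))
V = nRT/P = 7.0×0.08206×493/6.5
= 43.568 L

43.568 L


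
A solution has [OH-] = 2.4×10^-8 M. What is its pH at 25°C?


pOH = -log10([OH-]) = -log10(2.4×10^-8)
= 8 - log10(2.4) = 7.62
pH = 14 - pOH = 14 - 7.62 = 6.38

6.38


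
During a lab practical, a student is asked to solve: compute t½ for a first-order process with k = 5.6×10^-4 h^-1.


t½ = ln2/k = 0.693147/(5.6×10^-4 h^-1)
= 1238 h

1238 h


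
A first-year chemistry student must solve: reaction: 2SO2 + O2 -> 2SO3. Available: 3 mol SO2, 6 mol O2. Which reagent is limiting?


Mole ratio available / coefficient:
  SO2: 3/2 = 1.500
  O2: 6/1 = 6.000
Smaller ratio is limiting.

SO2


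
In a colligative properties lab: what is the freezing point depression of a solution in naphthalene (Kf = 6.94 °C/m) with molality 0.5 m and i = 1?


ΔTf = Kf × m × i
= 6.94 × 0.5 × 1
= 3.47 °C

3.47 °C


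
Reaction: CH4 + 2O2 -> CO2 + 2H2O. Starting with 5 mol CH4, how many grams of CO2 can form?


Mole ratio CO2:CH4 = 1:1
n(CO2) = 5 × 1/1 = 5.000 mol
mass = 5.000 × 44.01 = 220.05 g

220.05 g


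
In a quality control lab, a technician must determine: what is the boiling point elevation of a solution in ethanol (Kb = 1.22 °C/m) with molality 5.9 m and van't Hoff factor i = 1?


ΔTb = Kb × m × i
= 1.22 × 5.9 × 1
= 7.198 °C

7.198 °C


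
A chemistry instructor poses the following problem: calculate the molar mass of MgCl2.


M(MgCl2) = 1×24.31 + 2×35.45
= 24.31 + 70.9
= 95.21 g/mol

95.21 g/mol


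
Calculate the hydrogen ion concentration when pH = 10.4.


[H+] = 10^(-pH) = 10^(-10.4)
= 3.98×10^-11 M

3.98×10^-11 M


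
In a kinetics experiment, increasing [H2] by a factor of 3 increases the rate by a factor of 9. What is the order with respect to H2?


rate ∝ [H2]^n
3^n = 9 → n = 2
Order in H2: 2

2


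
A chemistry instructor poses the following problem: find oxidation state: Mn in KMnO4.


(+1) + x + 4(-2) = 0, so x = +7
Oxidation number: +7

+7


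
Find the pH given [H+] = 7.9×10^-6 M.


pH = -log10([H+]) = -log10(7.9×10^-6)
= 6 - log10(7.9)
= 6 - 0.9
= 5.1

5.1


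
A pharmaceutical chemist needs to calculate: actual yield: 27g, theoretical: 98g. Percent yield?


% yield = actual/theoretical × 100
= 27/98 × 100
= 27.55%

27.55%


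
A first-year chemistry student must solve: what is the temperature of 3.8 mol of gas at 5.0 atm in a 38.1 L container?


PV = nRT  (R = 0.08206 L·atm/(mol·K))
T = PV/(nR) = 5.0×38.1/(3.8×0.08206)
= 190.50/0.311828
= 610.91 K

610.91 K


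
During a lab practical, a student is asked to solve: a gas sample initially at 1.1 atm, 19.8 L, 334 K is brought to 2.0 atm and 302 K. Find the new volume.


P1V1/T1 = P2V2/T2
V2 = P1V1T2/(T1P2)
= 1.1×19.8×302/(334×2.0)
= 9.847 L

9.847 L


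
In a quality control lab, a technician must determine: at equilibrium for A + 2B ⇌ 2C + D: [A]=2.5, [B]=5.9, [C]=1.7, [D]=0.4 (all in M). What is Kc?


Kc = [C]^2[D]/([A][B]^2)
= (1.7^2 × 0.4^1)/(2.5^1 × 5.9^2)
= 1.156/87.025
= 0.01328

0.01328


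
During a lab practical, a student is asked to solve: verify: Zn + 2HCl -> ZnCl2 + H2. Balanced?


Equation: Zn + 2HCl -> ZnCl2 + H2
Check atoms: Cl: 2=2, H: 2=2, Zn: 1=1
Balanced

Yes, balanced


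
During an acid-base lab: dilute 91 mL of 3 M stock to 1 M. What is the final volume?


C1V1 = C2V2
3 × 91 = 1 × V2
V2 = 273/1 = 273.0 mL

273.0 mL


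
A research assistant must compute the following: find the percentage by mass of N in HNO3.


M(HNO3) = 1×1.008 + 1×14.01 + 3×16.0 = 63.018 g/mol
Mass of N = 1 × 14.01 = 14.01 g/mol
% N = 14.01/63.018 × 100 = 22.23%

22.23%


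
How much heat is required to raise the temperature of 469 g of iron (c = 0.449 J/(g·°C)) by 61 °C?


q = mcΔT = 469 × 0.449 × 61
= 12845.44 J

12845.44 J


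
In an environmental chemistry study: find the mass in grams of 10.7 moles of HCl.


M(HCl) = 36.46 g/mol
mass = n × M = 10.7 × 36.46 = 390.12 g

390.12 g


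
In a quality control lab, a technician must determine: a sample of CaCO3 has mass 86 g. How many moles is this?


M(CaCO3) = 100.09 g/mol
n = mass/M = 86/100.09 = 0.8592 mol

0.8592 mol


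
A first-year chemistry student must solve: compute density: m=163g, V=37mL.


ρ = mass/volume
= 163/37
= 4.405 g/mL

4.405 g/mL


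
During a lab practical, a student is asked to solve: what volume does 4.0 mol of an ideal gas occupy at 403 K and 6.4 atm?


PV = nRT  (R = 0.08206 L·atm/(mol·K))
V = nRT/P = 4.0×0.08206×403/6.4
= 20.669 L

20.669 L


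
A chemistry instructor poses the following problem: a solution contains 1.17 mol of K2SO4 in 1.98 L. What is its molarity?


M = n/V = 1.17/1.98 = 0.591 mol/L

0.591 M


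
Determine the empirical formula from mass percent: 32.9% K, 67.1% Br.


Assume 100 g sample. Moles of each element:
  K: 32.9/39.1 = 0.841 mol
  Br: 67.1/79.9 = 0.84 mol
Divide by smallest (0.84):
  K: 0.841/0.84 = 1.0
  Br: 0.84/0.84 = 1.0
Empirical formula: KBr

KBr


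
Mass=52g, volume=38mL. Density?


ρ = mass/volume
= 52/38
= 1.368 g/mL

1.368 g/mL


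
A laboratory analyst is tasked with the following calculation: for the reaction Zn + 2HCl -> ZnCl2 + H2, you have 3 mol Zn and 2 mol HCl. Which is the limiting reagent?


Mole ratio available / coefficient:
  Zn: 3/1 = 3.000
  HCl: 2/2 = 1.000
Smaller ratio is limiting.

HCl


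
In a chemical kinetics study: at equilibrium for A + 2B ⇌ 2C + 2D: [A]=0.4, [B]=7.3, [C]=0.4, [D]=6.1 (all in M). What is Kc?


Kc = [C]^2[D]^2/([A][B]^2)
= (0.4^2 × 6.1^2)/(0.4^1 × 7.3^2)
= 5.9536/21.316
= 0.2793

0.2793


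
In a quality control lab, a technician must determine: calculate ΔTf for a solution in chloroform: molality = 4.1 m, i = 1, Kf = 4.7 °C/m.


ΔTf = Kf × m × i
= 4.7 × 4.1 × 1
= 19.27 °C

19.27 °C


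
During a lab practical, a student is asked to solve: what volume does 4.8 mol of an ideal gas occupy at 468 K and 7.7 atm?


PV = nRT  (R = 0.08206 L·atm/(mol·K))
V = nRT/P = 4.8×0.08206×468/7.7
= 23.94 L

23.94 L


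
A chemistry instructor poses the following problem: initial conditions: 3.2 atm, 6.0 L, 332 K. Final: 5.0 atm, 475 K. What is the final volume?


P1V1/T1 = P2V2/T2
V2 = P1V1T2/(T1P2)
= 3.2×6.0×475/(332×5.0)
= 5.494 L

5.494 L


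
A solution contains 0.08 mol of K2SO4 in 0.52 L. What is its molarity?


M = n/V = 0.08/0.52 = 0.154 mol/L

0.154 M


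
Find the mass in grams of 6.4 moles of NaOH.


M(NaOH) = 40.0 g/mol
mass = n × M = 6.4 × 40.0 = 256.00 g

256.00 g


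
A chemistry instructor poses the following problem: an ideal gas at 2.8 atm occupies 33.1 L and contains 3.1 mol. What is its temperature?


PV = nRT  (R = 0.08206 L·atm/(mol·K))
T = PV/(nR) = 2.8×33.1/(3.1×0.08206)
= 92.68/0.254386
= 364.33 K

364.33 K


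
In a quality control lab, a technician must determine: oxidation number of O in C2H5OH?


O is usually -2
Oxidation number: -2

-2


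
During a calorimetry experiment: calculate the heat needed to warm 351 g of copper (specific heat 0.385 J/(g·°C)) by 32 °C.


q = mcΔT = 351 × 0.385 × 32
= 4324.32 J

4324.32 J


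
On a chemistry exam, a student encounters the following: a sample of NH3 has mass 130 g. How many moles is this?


M(NH3) = 17.03 g/mol
n = mass/M = 130/17.03 = 7.6336 mol

7.6336 mol


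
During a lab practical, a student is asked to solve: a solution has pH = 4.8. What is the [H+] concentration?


[H+] = 10^(-pH) = 10^(-4.8)
= 1.58×10^-5 M

1.58×10^-5 M


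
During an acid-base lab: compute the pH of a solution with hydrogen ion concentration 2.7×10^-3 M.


pH = -log10([H+]) = -log10(2.7×10^-3)
= 3 - log10(2.7)
= 3 - 0.43
= 2.57

2.57


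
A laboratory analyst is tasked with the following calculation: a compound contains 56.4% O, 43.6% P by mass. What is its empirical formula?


Assume 100 g sample. Moles of each element:
  O: 56.4/16.0 = 3.525 mol
  P: 43.6/30.97 = 1.408 mol
Divide by smallest (1.408):
  O: 3.525/1.408 = 2.5
  P: 1.408/1.408 = 1.0
Multiply all ratios by 2 to obtain whole numbers.
Empirical formula: P2O5

P2O5


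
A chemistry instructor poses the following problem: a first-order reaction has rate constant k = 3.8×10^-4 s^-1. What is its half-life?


t½ = ln2/k = 0.693147/(3.8×10^-4 s^-1)
= 1824 s

1824 s


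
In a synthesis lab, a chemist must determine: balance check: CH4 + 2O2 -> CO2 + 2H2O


Equation: CH4 + 2O2 -> CO2 + 2H2O
Check atoms: C: 1=1, H: 4=4, O: 4=4
Balanced

Yes, balanced


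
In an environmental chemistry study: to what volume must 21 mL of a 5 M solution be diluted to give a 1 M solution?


C1V1 = C2V2
5 × 21 = 1 × V2
V2 = 105/1 = 105.0 mL

105.0 mL


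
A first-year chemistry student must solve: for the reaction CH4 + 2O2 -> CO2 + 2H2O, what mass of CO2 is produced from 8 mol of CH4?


Mole ratio CO2:CH4 = 1:1
n(CO2) = 8 × 1/1 = 8.000 mol
mass = 8.000 × 44.01 = 352.08 g

352.08 g


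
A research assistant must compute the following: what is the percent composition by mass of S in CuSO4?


M(CuSO4) = 1×63.55 + 1×32.07 + 4×16.0 = 159.62 g/mol
Mass of S = 1 × 32.07 = 32.07 g/mol
% S = 32.07/159.62 × 100 = 20.09%

20.09%


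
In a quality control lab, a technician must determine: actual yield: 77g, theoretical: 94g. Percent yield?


% yield = actual/theoretical × 100
= 77/94 × 100
= 81.91%

81.91%


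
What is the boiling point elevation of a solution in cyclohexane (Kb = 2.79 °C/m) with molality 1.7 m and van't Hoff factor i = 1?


ΔTb = Kb × m × i
= 2.79 × 1.7 × 1
= 4.743 °C

4.743 °C


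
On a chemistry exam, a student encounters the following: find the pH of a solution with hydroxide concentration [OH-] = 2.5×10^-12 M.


pOH = -log10([OH-]) = -log10(2.5×10^-12)
= 12 - log10(2.5) = 11.6
pH = 14 - pOH = 14 - 11.6 = 2.4

2.4


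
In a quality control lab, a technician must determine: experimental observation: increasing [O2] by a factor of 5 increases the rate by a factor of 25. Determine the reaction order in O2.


rate ∝ [O2]^n
5^n = 25 → n = 2
Order in O2: 2

2


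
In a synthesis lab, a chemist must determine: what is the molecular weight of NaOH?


M(NaOH) = 1×22.99 + 1×16.0 + 1×1.008
= 22.99 + 16.0 + 1.01
= 40.0 g/mol

40.0 g/mol


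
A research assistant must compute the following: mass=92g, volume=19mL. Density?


ρ = mass/volume
= 92/19
= 4.842 g/mL

4.842 g/mL


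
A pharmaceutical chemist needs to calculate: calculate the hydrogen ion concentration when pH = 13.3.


[H+] = 10^(-pH) = 10^(-13.3)
= 5.01×10^-14 M

5.01×10^-14 M


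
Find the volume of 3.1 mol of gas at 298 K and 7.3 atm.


PV = nRT  (R = 0.08206 L·atm/(mol·K))
V = nRT/P = 3.1×0.08206×298/7.3
= 10.385 L

10.385 L


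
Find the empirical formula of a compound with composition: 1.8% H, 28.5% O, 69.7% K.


Assume 100 g sample. Moles of each element:
  H: 1.8/1.008 = 1.786 mol
  O: 28.5/16.0 = 1.781 mol
  K: 69.7/39.1 = 1.783 mol
Divide by smallest (1.781):
  H: 1.786/1.781 = 1.0
  O: 1.781/1.781 = 1.0
  K: 1.783/1.781 = 1.0
Empirical formula: KOH

KOH


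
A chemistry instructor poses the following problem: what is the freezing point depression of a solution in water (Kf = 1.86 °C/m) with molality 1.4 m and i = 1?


ΔTf = Kf × m × i
= 1.86 × 1.4 × 1
= 2.604 °C

2.604 °C


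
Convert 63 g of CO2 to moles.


M(CO2) = 44.01 g/mol
n = mass/M = 63/44.01 = 1.4315 mol

1.4315 mol


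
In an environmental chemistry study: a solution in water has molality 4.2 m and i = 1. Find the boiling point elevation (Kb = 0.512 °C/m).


ΔTb = Kb × m × i
= 0.512 × 4.2 × 1
= 2.1504 °C

2.1504 °C


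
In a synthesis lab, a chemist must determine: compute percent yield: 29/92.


% yield = actual/theoretical × 100
= 29/92 × 100
= 31.52%

31.52%


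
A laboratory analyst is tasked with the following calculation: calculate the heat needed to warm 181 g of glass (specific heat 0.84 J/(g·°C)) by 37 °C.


q = mcΔT = 181 × 0.84 × 37
= 5625.48 J

5625.48 J


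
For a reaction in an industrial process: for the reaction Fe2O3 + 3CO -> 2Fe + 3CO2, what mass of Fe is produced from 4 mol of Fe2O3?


Mole ratio Fe:Fe2O3 = 2:1
n(Fe) = 4 × 2/1 = 8.000 mol
mass = 8.000 × 55.85 = 446.8 g

446.8 g


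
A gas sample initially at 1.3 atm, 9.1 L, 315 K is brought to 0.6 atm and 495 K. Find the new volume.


P1V1/T1 = P2V2/T2
V2 = P1V1T2/(T1P2)
= 1.3×9.1×495/(315×0.6)
= 30.983 L

30.983 L


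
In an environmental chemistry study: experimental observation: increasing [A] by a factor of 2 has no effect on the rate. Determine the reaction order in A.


rate ∝ [A]^n
rate ∝ [A]^0
Order in A: 0

0


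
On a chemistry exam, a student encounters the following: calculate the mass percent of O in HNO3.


M(HNO3) = 1×1.008 + 1×14.01 + 3×16.0 = 63.018 g/mol
Mass of O = 3 × 16.0 = 48.00 g/mol
% O = 48.00/63.018 × 100 = 76.17%

76.17%


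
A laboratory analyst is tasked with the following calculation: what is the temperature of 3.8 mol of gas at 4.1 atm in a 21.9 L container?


PV = nRT  (R = 0.08206 L·atm/(mol·K))
T = PV/(nR) = 4.1×21.9/(3.8×0.08206)
= 89.79/0.311828
= 287.95 K

287.95 K


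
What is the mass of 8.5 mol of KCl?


M(KCl) = 74.55 g/mol
mass = n × M = 8.5 × 74.55 = 633.68 g

633.68 g


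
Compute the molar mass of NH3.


M(NH3) = 1×14.01 + 3×1.008
= 14.01 + 3.02
= 17.03 g/mol

17.03 g/mol


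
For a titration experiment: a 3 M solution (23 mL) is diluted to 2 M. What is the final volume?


C1V1 = C2V2
3 × 23 = 2 × V2
V2 = 69/2 = 34.5 mL

34.5 mL


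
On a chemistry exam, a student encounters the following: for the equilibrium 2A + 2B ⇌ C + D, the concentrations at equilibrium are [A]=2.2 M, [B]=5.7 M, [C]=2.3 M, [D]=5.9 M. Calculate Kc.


Kc = [C][D]/([A]^2[B]^2)
= (2.3^1 × 5.9^1)/(2.2^2 × 5.7^2)
= 13.57/157.2516
= 0.08629

0.08629


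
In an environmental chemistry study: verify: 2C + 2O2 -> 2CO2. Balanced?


Equation: 2C + 2O2 -> 2CO2
Check atoms: C: 2=2, O: 4=4
Balanced

Yes, balanced


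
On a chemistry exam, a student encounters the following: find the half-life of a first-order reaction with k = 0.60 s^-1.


t½ = ln2/k = 0.693147/(0.60 s^-1)
= 1.155 s

1.155 s


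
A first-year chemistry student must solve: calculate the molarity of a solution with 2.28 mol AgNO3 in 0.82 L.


M = n/V = 2.28/0.82 = 2.780 mol/L

2.780 M


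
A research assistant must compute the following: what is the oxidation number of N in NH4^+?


x + 4(+1) = +1, so x = -3
Oxidation number: -3

-3


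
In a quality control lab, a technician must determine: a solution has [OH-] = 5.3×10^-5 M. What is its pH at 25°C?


pOH = -log10([OH-]) = -log10(5.3×10^-5)
= 5 - log10(5.3) = 4.28
pH = 14 - pOH = 14 - 4.28 = 9.72

9.72


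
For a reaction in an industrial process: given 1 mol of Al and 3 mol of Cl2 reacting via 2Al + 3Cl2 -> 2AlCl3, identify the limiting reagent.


Mole ratio available / coefficient:
  Al: 1/2 = 0.500
  Cl2: 3/3 = 1.000
Smaller ratio is limiting.

Al


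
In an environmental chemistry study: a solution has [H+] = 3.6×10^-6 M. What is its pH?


pH = -log10([H+]) = -log10(3.6×10^-6)
= 6 - log10(3.6)
= 6 - 0.56
= 5.44

5.44


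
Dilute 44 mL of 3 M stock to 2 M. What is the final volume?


C1V1 = C2V2
3 × 44 = 2 × V2
V2 = 132/2 = 66.0 mL

66.0 mL


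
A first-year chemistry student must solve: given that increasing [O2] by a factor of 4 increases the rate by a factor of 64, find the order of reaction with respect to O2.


rate ∝ [O2]^n
4^n = 64 → n = 3
Order in O2: 3

3


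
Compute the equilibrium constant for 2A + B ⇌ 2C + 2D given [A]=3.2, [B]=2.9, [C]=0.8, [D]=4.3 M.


Kc = [C]^2[D]^2/([A]^2[B])
= (0.8^2 × 4.3^2)/(3.2^2 × 2.9^1)
= 11.8336/29.696
= 0.3985

0.3985


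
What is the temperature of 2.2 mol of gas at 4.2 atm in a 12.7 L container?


PV = nRT  (R = 0.08206 L·atm/(mol·K))
T = PV/(nR) = 4.2×12.7/(2.2×0.08206)
= 53.34/0.180532
= 295.46 K

295.46 K


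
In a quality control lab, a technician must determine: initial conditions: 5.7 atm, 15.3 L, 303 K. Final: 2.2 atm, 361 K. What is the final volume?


P1V1/T1 = P2V2/T2
V2 = P1V1T2/(T1P2)
= 5.7×15.3×361/(303×2.2)
= 47.229 L

47.229 L


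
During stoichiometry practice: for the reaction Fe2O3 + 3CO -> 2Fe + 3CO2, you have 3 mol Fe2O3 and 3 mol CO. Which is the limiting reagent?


Mole ratio available / coefficient:
  Fe2O3: 3/1 = 3.000
  CO: 3/3 = 1.000
Smaller ratio is limiting.

CO


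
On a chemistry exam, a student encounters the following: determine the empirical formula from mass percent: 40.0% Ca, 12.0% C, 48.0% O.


Assume 100 g sample. Moles of each element:
  Ca: 40.0/40.08 = 0.998 mol
  C: 12.0/12.01 = 0.999 mol
  O: 48.0/16.0 = 3.0 mol
Divide by smallest (0.998):
  Ca: 0.998/0.998 = 1.0
  C: 0.999/0.998 = 1.0
  O: 3.0/0.998 = 3.01
Empirical formula: CaCO3

CaCO3


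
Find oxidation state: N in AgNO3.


(+1) + x + 3(-2) = 0, so x = +5
Oxidation number: +5

+5


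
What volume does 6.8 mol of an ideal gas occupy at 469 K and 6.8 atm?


PV = nRT  (R = 0.08206 L·atm/(mol·K))
V = nRT/P = 6.8×0.08206×469/6.8
= 38.486 L

38.486 L


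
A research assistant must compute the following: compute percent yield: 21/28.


% yield = actual/theoretical × 100
= 21/28 × 100
= 75.0%

75.0%


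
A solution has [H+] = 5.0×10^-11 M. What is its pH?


pH = -log10([H+]) = -log10(5.0×10^-11)
= 11 - log10(5.0)
= 11 - 0.7
= 10.3

10.3


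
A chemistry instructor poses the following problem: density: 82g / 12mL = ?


ρ = mass/volume
= 82/12
= 6.833 g/mL

6.833 g/mL


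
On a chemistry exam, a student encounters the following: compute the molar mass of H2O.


M(H2O) = 2×1.008 + 1×16.0
= 2.02 + 16.0
= 18.02 g/mol

18.02 g/mol


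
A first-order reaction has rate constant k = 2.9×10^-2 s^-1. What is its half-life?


t½ = ln2/k = 0.693147/(2.9×10^-2 s^-1)
= 23.90 s

23.90 s


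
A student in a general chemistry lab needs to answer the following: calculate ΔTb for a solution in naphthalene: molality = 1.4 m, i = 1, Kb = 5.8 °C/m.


ΔTb = Kb × m × i
= 5.8 × 1.4 × 1
= 8.12 °C

8.12 °C


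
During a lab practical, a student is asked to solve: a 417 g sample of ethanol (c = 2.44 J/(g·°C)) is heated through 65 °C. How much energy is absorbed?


q = mcΔT = 417 × 2.44 × 65
= 66136.20 J

66136.20 J


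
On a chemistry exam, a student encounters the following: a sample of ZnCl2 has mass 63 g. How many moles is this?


M(ZnCl2) = 136.28 g/mol
n = mass/M = 63/136.28 = 0.4623 mol

0.4623 mol


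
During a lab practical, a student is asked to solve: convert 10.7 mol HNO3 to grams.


M(HNO3) = 63.02 g/mol
mass = n × M = 10.7 × 63.02 = 674.31 g

674.31 g


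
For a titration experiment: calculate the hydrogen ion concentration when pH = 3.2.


[H+] = 10^(-pH) = 10^(-3.2)
= 6.31×10^-4 M

6.31×10^-4 M


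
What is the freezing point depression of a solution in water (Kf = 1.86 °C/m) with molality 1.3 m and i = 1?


ΔTf = Kf × m × i
= 1.86 × 1.3 × 1
= 2.418 °C

2.418 °C


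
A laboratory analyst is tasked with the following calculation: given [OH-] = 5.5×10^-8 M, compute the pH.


pOH = -log10([OH-]) = -log10(5.5×10^-8)
= 8 - log10(5.5) = 7.26
pH = 14 - pOH = 14 - 7.26 = 6.74

6.74


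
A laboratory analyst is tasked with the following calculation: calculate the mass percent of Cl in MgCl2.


M(MgCl2) = 1×24.31 + 2×35.45 = 95.21 g/mol
Mass of Cl = 2 × 35.45 = 70.90 g/mol
% Cl = 70.90/95.21 × 100 = 74.47%

74.47%


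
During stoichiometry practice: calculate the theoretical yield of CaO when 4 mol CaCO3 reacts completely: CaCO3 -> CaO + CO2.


Mole ratio CaO:CaCO3 = 1:1
n(CaO) = 4 × 1/1 = 4.000 mol
mass = 4.000 × 56.08 = 224.32 g

224.32 g


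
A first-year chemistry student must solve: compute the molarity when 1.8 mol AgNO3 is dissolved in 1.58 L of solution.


M = n/V = 1.8/1.58 = 1.139 mol/L

1.139 M


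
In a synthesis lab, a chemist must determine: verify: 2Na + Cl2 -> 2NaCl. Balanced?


Equation: 2Na + Cl2 -> 2NaCl
Check atoms: Cl: 2=2, Na: 2=2
Balanced

Yes, balanced


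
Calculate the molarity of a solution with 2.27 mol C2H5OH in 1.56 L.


M = n/V = 2.27/1.56 = 1.455 mol/L

1.455 M


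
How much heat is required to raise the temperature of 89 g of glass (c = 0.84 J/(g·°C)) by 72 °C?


q = mcΔT = 89 × 0.84 × 72
= 5382.72 J

5382.72 J


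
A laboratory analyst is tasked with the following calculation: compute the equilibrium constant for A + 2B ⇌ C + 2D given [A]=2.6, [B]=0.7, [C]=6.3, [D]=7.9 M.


Kc = [C][D]^2/([A][B]^2)
= (6.3^1 × 7.9^2)/(2.6^1 × 0.7^2)
= 393.183/1.274
= 308.6

308.6


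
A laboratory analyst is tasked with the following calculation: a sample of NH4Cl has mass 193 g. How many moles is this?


M(NH4Cl) = 53.49 g/mol
n = mass/M = 193/53.49 = 3.6082 mol

3.6082 mol


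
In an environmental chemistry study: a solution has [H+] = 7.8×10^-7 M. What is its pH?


pH = -log10([H+]) = -log10(7.8×10^-7)
= 7 - log10(7.8)
= 7 - 0.89
= 6.11

6.11


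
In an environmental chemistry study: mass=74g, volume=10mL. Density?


ρ = mass/volume
= 74/10
= 7.4 g/mL

7.4 g/mL


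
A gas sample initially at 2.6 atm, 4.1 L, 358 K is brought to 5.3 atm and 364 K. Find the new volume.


P1V1/T1 = P2V2/T2
V2 = P1V1T2/(T1P2)
= 2.6×4.1×364/(358×5.3)
= 2.045 L

2.045 L


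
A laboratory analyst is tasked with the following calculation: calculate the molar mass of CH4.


M(CH4) = 1×12.01 + 4×1.008
= 12.01 + 4.03
= 16.04 g/mol

16.04 g/mol


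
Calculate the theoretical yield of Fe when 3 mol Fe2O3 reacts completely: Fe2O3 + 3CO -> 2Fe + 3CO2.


Mole ratio Fe:Fe2O3 = 2:1
n(Fe) = 3 × 2/1 = 6.000 mol
mass = 6.000 × 55.85 = 335.1 g

335.1 g


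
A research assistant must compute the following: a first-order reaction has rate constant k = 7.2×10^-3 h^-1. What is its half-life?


t½ = ln2/k = 0.693147/(7.2×10^-3 h^-1)
= 96.27 h

96.27 h


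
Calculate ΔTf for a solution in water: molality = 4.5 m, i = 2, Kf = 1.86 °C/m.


ΔTf = Kf × m × i
= 1.86 × 4.5 × 2
= 16.74 °C

16.74 °C


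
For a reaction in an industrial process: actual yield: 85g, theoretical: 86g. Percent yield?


% yield = actual/theoretical × 100
= 85/86 × 100
= 98.84%

98.84%


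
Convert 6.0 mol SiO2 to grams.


M(SiO2) = 60.09 g/mol
mass = n × M = 6.0 × 60.09 = 360.54 g

360.54 g


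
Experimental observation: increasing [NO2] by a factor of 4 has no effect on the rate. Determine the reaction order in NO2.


rate ∝ [NO2]^n
rate ∝ [NO2]^0
Order in NO2: 0

0


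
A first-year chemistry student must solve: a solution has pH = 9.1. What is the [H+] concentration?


[H+] = 10^(-pH) = 10^(-9.1)
= 7.94×10^-10 M

7.94×10^-10 M


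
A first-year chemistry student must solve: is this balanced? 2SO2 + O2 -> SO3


Equation: 2SO2 + O2 -> SO3
Check atoms: O: 6≠3, S: 2≠1
Not balanced

No, not balanced


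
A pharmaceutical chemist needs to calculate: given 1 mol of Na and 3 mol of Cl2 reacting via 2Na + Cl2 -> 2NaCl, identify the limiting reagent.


Mole ratio available / coefficient:
  Na: 1/2 = 0.500
  Cl2: 3/1 = 3.000
Smaller ratio is limiting.

Na


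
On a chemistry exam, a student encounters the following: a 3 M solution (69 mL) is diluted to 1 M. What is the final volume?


C1V1 = C2V2
3 × 69 = 1 × V2
V2 = 207/1 = 207.0 mL

207.0 mL


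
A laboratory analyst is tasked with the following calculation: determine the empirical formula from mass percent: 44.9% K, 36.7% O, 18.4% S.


Assume 100 g sample. Moles of each element:
  K: 44.9/39.1 = 1.148 mol
  O: 36.7/16.0 = 2.294 mol
  S: 18.4/32.07 = 0.574 mol
Divide by smallest (0.574):
  K: 1.148/0.574 = 2.0
  O: 2.294/0.574 = 4.0
  S: 0.574/0.574 = 1.0
Empirical formula: K2SO4

K2SO4


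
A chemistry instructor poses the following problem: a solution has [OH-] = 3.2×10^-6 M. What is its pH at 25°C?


pOH = -log10([OH-]) = -log10(3.2×10^-6)
= 6 - log10(3.2) = 5.49
pH = 14 - pOH = 14 - 5.49 = 8.51

8.51


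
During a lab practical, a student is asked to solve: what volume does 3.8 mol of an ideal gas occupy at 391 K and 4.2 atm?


PV = nRT  (R = 0.08206 L·atm/(mol·K))
V = nRT/P = 3.8×0.08206×391/4.2
= 29.03 L

29.03 L


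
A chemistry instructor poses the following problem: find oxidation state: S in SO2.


x + 2(-2) = 0, so x = +4
Oxidation number: +4

+4


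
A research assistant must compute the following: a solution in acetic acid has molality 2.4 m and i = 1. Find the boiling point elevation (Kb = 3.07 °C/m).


ΔTb = Kb × m × i
= 3.07 × 2.4 × 1
= 7.368 °C

7.368 °C


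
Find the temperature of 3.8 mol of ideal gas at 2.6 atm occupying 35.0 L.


PV = nRT  (R = 0.08206 L·atm/(mol·K))
T = PV/(nR) = 2.6×35.0/(3.8×0.08206)
= 91.00/0.311828
= 291.83 K

291.83 K


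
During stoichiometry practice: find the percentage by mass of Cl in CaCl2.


M(CaCl2) = 1×40.08 + 2×35.45 = 110.98 g/mol
Mass of Cl = 2 × 35.45 = 70.90 g/mol
% Cl = 70.90/110.98 × 100 = 63.89%

63.89%


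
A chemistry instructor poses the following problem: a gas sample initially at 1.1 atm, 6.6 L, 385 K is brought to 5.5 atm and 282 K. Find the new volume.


P1V1/T1 = P2V2/T2
V2 = P1V1T2/(T1P2)
= 1.1×6.6×282/(385×5.5)
= 0.967 L

0.967 L


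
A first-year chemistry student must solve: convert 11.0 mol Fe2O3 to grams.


M(Fe2O3) = 159.7 g/mol
mass = n × M = 11.0 × 159.7 = 1756.70 g

1756.70 g


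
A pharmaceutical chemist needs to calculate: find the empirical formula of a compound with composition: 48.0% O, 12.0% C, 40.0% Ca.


Assume 100 g sample. Moles of each element:
  O: 48.0/16.0 = 3.0 mol
  C: 12.0/12.01 = 0.999 mol
  Ca: 40.0/40.08 = 0.998 mol
Divide by smallest (0.998):
  O: 3.0/0.998 = 3.01
  C: 0.999/0.998 = 1.0
  Ca: 0.998/0.998 = 1.0
Empirical formula: CaCO3

CaCO3


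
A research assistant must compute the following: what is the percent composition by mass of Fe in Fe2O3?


M(Fe2O3) = 2×55.85 + 3×16.0 = 159.70 g/mol
Mass of Fe = 2 × 55.85 = 111.70 g/mol
% Fe = 111.70/159.70 × 100 = 69.94%

69.94%


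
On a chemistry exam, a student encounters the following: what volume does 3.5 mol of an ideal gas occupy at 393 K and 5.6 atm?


PV = nRT  (R = 0.08206 L·atm/(mol·K))
V = nRT/P = 3.5×0.08206×393/5.6
= 20.156 L

20.156 L


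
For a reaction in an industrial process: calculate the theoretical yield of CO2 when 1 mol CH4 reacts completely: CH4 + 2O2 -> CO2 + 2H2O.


Mole ratio CO2:CH4 = 1:1
n(CO2) = 1 × 1/1 = 1.000 mol
mass = 1.000 × 44.01 = 44.01 g

44.01 g


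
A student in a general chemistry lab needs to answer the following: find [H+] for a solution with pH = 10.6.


[H+] = 10^(-pH) = 10^(-10.6)
= 2.51×10^-11 M

2.51×10^-11 M


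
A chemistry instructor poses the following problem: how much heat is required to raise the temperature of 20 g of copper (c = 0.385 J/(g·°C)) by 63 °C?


q = mcΔT = 20 × 0.385 × 63
= 485.10 J

485.10 J


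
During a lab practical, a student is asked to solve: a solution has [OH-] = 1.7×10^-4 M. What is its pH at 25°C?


pOH = -log10([OH-]) = -log10(1.7×10^-4)
= 4 - log10(1.7) = 3.77
pH = 14 - pOH = 14 - 3.77 = 10.23

10.23


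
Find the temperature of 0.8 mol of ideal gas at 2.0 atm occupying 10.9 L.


PV = nRT  (R = 0.08206 L·atm/(mol·K))
T = PV/(nR) = 2.0×10.9/(0.8×0.08206)
= 21.80/0.065648
= 332.07 K

332.07 K


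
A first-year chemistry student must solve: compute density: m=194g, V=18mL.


ρ = mass/volume
= 194/18
= 10.778 g/mL

10.778 g/mL


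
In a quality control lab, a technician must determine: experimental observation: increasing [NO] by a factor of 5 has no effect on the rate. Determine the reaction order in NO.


rate ∝ [NO]^n
rate ∝ [NO]^0
Order in NO: 0

0


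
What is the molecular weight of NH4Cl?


M(NH4Cl) = 1×14.01 + 4×1.008 + 1×35.45
= 14.01 + 4.03 + 35.45
= 53.49 g/mol

53.49 g/mol


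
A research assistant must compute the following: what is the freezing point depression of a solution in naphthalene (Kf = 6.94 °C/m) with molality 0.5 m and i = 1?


ΔTf = Kf × m × i
= 6.94 × 0.5 × 1
= 3.47 °C

3.47 °C


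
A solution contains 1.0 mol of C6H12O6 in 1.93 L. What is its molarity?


M = n/V = 1.0/1.93 = 0.518 mol/L

0.518 M


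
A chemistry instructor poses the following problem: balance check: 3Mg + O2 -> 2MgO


Equation: 3Mg + O2 -> 2MgO
Check atoms: Mg: 3≠2, O: 2=2
Not balanced

No, not balanced


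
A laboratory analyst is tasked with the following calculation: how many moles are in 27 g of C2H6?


M(C2H6) = 30.07 g/mol
n = mass/M = 27/30.07 = 0.8979 mol

0.8979 mol


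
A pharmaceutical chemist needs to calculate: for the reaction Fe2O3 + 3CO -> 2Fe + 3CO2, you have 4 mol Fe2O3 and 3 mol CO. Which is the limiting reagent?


Mole ratio available / coefficient:
  Fe2O3: 4/1 = 4.000
  CO: 3/3 = 1.000
Smaller ratio is limiting.

CO


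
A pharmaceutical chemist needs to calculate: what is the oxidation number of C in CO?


x + (-2) = 0, so x = +2
Oxidation number: +2

+2


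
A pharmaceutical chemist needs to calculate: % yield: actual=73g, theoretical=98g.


% yield = actual/theoretical × 100
= 73/98 × 100
= 74.49%

74.49%


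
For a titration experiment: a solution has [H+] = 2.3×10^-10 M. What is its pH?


pH = -log10([H+]) = -log10(2.3×10^-10)
= 10 - log10(2.3)
= 10 - 0.36
= 9.64

9.64


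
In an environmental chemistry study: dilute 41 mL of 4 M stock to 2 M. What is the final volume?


C1V1 = C2V2
4 × 41 = 2 × V2
V2 = 164/2 = 82.0 mL

82.0 mL


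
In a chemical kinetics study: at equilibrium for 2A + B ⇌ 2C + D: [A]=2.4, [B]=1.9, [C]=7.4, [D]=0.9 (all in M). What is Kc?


Kc = [C]^2[D]/([A]^2[B])
= (7.4^2 × 0.9^1)/(2.4^2 × 1.9^1)
= 49.284/10.944
= 4.503

4.503


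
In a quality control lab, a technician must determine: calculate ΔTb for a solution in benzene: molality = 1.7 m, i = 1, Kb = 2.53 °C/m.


ΔTb = Kb × m × i
= 2.53 × 1.7 × 1
= 4.301 °C

4.301 °C


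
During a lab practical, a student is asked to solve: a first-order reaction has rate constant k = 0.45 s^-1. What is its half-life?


t½ = ln2/k = 0.693147/(0.45 s^-1)
= 1.540 s

1.540 s


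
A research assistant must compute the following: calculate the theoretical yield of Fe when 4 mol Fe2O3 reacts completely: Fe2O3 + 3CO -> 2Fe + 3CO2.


Mole ratio Fe:Fe2O3 = 2:1
n(Fe) = 4 × 2/1 = 8.000 mol
mass = 8.000 × 55.85 = 446.8 g

446.8 g
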